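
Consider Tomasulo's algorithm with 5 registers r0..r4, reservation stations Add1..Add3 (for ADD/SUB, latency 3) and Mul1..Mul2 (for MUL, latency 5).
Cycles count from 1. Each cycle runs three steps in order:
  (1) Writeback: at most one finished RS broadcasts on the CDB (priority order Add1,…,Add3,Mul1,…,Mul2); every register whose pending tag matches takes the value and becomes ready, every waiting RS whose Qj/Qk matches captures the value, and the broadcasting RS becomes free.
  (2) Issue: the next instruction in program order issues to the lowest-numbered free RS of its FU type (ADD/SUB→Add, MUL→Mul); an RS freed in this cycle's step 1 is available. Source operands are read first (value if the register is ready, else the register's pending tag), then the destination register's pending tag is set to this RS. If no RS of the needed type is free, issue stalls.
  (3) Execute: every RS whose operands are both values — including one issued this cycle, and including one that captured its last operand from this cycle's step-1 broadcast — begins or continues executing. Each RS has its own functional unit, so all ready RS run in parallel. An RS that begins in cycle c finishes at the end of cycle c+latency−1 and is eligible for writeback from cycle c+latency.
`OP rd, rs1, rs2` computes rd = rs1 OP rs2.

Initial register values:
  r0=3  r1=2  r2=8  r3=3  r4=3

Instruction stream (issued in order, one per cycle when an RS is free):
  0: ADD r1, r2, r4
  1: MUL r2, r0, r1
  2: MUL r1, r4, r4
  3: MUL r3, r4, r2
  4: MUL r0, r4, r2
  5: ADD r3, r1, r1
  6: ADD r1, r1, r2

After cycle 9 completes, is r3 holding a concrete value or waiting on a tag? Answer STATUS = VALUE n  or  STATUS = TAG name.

STATUS = TAG Mul2

cycle 1: issue ADD r1<-Add1 // r0:3,r1:Add1,r2:8,r3:3,r4:3
cycle 2: issue MUL r2<-Mul1 // r0:3,r1:Add1,r2:Mul1,r3:3,r4:3
cycle 3: issue MUL r1<-Mul2 // r0:3,r1:Mul2,r2:Mul1,r3:3,r4:3
cycle 4: CDB Add1=11; stall // r0:3,r1:Mul2,r2:Mul1,r3:3,r4:3
cycle 5: stall // r0:3,r1:Mul2,r2:Mul1,r3:3,r4:3
cycle 6: stall // r0:3,r1:Mul2,r2:Mul1,r3:3,r4:3
cycle 7: stall // r0:3,r1:Mul2,r2:Mul1,r3:3,r4:3
cycle 8: CDB Mul2=9; issue MUL r3<-Mul2 // r0:3,r1:9,r2:Mul1,r3:Mul2,r4:3
cycle 9: CDB Mul1=33; issue MUL r0<-Mul1 // r0:Mul1,r1:9,r2:33,r3:Mul2,r4:3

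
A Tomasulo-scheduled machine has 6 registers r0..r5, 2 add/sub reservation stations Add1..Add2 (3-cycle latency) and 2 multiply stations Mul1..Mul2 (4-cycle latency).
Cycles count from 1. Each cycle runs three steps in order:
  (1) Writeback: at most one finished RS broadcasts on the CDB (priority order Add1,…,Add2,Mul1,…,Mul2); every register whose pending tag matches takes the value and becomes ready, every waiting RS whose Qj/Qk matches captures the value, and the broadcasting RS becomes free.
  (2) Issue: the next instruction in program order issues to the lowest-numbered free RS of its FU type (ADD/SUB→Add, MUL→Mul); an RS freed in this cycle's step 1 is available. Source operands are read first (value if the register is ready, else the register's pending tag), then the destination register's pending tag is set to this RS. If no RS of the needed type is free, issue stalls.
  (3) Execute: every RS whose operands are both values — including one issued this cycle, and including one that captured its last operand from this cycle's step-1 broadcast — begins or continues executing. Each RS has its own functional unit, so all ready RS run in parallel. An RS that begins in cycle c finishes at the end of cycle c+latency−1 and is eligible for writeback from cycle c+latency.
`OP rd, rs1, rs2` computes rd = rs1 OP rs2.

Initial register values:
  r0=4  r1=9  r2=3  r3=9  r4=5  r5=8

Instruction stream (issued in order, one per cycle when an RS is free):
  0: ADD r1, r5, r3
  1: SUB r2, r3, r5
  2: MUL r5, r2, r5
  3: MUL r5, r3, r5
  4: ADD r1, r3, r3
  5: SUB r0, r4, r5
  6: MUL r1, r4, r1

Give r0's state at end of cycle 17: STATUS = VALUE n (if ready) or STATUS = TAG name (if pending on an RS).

STATUS = VALUE -67

  c1: issue ADD r1<-Add1  regs: r0:4,r1:Add1,r2:3,r3:9,r4:5,r5:8
  c2: issue SUB r2<-Add2  regs: r0:4,r1:Add1,r2:Add2,r3:9,r4:5,r5:8
  c3: issue MUL r5<-Mul1  regs: r0:4,r1:Add1,r2:Add2,r3:9,r4:5,r5:Mul1
  c4: CDB Add1=17; issue MUL r5<-Mul2  regs: r0:4,r1:17,r2:Add2,r3:9,r4:5,r5:Mul2
  c5: CDB Add2=1; issue ADD r1<-Add1  regs: r0:4,r1:Add1,r2:1,r3:9,r4:5,r5:Mul2
  c6: issue SUB r0<-Add2  regs: r0:Add2,r1:Add1,r2:1,r3:9,r4:5,r5:Mul2
  c7: stall  regs: r0:Add2,r1:Add1,r2:1,r3:9,r4:5,r5:Mul2
  c8: CDB Add1=18; stall  regs: r0:Add2,r1:18,r2:1,r3:9,r4:5,r5:Mul2
  c9: CDB Mul1=8; issue MUL r1<-Mul1  regs: r0:Add2,r1:Mul1,r2:1,r3:9,r4:5,r5:Mul2
  c10: -  regs: r0:Add2,r1:Mul1,r2:1,r3:9,r4:5,r5:Mul2
  c11: -  regs: r0:Add2,r1:Mul1,r2:1,r3:9,r4:5,r5:Mul2
  c12: -  regs: r0:Add2,r1:Mul1,r2:1,r3:9,r4:5,r5:Mul2
  c13: CDB Mul1=90  regs: r0:Add2,r1:90,r2:1,r3:9,r4:5,r5:Mul2
  c14: CDB Mul2=72  regs: r0:Add2,r1:90,r2:1,r3:9,r4:5,r5:72
  c15: -  regs: r0:Add2,r1:90,r2:1,r3:9,r4:5,r5:72
  c16: -  regs: r0:Add2,r1:90,r2:1,r3:9,r4:5,r5:72
  c17: CDB Add2=-67  regs: r0:-67,r1:90,r2:1,r3:9,r4:5,r5:72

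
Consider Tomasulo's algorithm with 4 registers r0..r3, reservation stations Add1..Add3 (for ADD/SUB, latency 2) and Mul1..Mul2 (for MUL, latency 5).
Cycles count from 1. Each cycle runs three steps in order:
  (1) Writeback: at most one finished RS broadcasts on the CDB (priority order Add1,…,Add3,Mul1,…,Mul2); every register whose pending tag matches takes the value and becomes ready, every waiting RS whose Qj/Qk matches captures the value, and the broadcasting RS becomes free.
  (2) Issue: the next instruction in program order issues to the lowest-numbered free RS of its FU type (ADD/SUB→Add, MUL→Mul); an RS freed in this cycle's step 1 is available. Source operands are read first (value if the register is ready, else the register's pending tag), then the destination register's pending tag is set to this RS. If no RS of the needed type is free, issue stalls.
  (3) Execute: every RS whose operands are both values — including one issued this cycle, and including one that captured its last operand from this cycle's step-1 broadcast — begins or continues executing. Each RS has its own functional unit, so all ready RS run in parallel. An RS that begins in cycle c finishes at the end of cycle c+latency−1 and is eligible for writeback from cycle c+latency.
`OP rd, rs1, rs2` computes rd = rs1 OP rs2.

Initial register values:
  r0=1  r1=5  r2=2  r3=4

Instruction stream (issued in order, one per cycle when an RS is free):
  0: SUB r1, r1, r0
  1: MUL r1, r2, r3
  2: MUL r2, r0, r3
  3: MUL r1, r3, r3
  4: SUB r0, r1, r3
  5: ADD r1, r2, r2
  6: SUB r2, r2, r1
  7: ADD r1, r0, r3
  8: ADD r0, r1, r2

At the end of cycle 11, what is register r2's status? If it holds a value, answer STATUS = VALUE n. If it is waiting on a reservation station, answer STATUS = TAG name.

  c1: issue SUB r1<-Add1  regs: r0:1,r1:Add1,r2:2,r3:4
  c2: issue MUL r1<-Mul1  regs: r0:1,r1:Mul1,r2:2,r3:4
  c3: CDB Add1=4; issue MUL r2<-Mul2  regs: r0:1,r1:Mul1,r2:Mul2,r3:4
  c4: stall  regs: r0:1,r1:Mul1,r2:Mul2,r3:4
  c5: stall  regs: r0:1,r1:Mul1,r2:Mul2,r3:4
  c6: stall  regs: r0:1,r1:Mul1,r2:Mul2,r3:4
  c7: CDB Mul1=8; issue MUL r1<-Mul1  regs: r0:1,r1:Mul1,r2:Mul2,r3:4
  c8: CDB Mul2=4; issue SUB r0<-Add1  regs: r0:Add1,r1:Mul1,r2:4,r3:4
  c9: issue ADD r1<-Add2  regs: r0:Add1,r1:Add2,r2:4,r3:4
  c10: issue SUB r2<-Add3  regs: r0:Add1,r1:Add2,r2:Add3,r3:4
  c11: CDB Add2=8; issue ADD r1<-Add2  regs: r0:Add1,r1:Add2,r2:Add3,r3:4

STATUS = TAG Add3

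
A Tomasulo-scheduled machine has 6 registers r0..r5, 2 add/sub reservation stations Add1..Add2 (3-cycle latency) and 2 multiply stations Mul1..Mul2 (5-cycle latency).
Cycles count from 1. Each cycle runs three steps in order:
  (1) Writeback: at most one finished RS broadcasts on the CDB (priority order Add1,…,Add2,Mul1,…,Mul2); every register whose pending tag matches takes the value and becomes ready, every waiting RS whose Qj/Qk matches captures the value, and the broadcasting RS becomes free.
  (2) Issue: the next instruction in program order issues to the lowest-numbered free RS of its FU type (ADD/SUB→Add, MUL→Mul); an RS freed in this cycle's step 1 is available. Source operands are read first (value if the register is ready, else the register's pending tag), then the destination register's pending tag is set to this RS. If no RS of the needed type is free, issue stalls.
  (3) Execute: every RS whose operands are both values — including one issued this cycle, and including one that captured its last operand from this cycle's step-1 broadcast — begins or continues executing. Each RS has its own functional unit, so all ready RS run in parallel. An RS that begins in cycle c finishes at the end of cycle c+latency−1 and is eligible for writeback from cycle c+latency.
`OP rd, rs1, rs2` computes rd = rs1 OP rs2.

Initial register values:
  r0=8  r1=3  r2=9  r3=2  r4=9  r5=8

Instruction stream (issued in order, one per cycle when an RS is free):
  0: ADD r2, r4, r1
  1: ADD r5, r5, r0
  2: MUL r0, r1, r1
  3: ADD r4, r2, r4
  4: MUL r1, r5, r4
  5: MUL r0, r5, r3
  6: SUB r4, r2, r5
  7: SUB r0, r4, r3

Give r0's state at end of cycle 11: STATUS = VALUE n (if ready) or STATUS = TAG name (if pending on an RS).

c1: issue ADD r2<-Add1 | r0:8,r1:3,r2:Add1,r3:2,r4:9,r5:8
c2: issue ADD r5<-Add2 | r0:8,r1:3,r2:Add1,r3:2,r4:9,r5:Add2
c3: issue MUL r0<-Mul1 | r0:Mul1,r1:3,r2:Add1,r3:2,r4:9,r5:Add2
c4: CDB Add1=12; issue ADD r4<-Add1 | r0:Mul1,r1:3,r2:12,r3:2,r4:Add1,r5:Add2
c5: CDB Add2=16; issue MUL r1<-Mul2 | r0:Mul1,r1:Mul2,r2:12,r3:2,r4:Add1,r5:16
c6: stall | r0:Mul1,r1:Mul2,r2:12,r3:2,r4:Add1,r5:16
c7: CDB Add1=21; stall | r0:Mul1,r1:Mul2,r2:12,r3:2,r4:21,r5:16
c8: CDB Mul1=9; issue MUL r0<-Mul1 | r0:Mul1,r1:Mul2,r2:12,r3:2,r4:21,r5:16
c9: issue SUB r4<-Add1 | r0:Mul1,r1:Mul2,r2:12,r3:2,r4:Add1,r5:16
c10: issue SUB r0<-Add2 | r0:Add2,r1:Mul2,r2:12,r3:2,r4:Add1,r5:16
c11: - | r0:Add2,r1:Mul2,r2:12,r3:2,r4:Add1,r5:16

STATUS = TAG Add2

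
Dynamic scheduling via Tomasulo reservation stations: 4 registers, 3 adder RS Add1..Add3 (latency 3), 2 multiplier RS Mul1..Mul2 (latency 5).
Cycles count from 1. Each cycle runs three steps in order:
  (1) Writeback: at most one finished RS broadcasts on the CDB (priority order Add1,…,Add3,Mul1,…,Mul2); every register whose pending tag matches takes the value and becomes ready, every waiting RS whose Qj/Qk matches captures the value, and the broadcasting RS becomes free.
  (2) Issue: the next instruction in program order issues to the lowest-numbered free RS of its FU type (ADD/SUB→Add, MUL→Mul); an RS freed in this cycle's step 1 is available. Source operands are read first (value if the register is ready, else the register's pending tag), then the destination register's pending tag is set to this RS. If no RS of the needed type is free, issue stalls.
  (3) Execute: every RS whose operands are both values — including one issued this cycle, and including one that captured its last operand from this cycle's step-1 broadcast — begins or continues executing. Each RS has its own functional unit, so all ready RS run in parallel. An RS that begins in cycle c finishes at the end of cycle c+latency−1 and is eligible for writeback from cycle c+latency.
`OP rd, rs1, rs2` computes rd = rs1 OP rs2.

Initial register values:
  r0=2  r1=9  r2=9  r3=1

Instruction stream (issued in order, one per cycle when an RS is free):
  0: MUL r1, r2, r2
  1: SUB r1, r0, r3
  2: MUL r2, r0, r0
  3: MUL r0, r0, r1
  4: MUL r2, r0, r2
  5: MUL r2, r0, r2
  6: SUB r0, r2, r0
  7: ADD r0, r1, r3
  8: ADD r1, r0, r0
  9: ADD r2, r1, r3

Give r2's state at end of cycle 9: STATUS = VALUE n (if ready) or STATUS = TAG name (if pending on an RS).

STATUS = TAG Mul2

cycle 1: issue MUL r1<-Mul1 // r0:2,r1:Mul1,r2:9,r3:1
cycle 2: issue SUB r1<-Add1 // r0:2,r1:Add1,r2:9,r3:1
cycle 3: issue MUL r2<-Mul2 // r0:2,r1:Add1,r2:Mul2,r3:1
cycle 4: stall // r0:2,r1:Add1,r2:Mul2,r3:1
cycle 5: CDB Add1=1; stall // r0:2,r1:1,r2:Mul2,r3:1
cycle 6: CDB Mul1=81; issue MUL r0<-Mul1 // r0:Mul1,r1:1,r2:Mul2,r3:1
cycle 7: stall // r0:Mul1,r1:1,r2:Mul2,r3:1
cycle 8: CDB Mul2=4; issue MUL r2<-Mul2 // r0:Mul1,r1:1,r2:Mul2,r3:1
cycle 9: stall // r0:Mul1,r1:1,r2:Mul2,r3:1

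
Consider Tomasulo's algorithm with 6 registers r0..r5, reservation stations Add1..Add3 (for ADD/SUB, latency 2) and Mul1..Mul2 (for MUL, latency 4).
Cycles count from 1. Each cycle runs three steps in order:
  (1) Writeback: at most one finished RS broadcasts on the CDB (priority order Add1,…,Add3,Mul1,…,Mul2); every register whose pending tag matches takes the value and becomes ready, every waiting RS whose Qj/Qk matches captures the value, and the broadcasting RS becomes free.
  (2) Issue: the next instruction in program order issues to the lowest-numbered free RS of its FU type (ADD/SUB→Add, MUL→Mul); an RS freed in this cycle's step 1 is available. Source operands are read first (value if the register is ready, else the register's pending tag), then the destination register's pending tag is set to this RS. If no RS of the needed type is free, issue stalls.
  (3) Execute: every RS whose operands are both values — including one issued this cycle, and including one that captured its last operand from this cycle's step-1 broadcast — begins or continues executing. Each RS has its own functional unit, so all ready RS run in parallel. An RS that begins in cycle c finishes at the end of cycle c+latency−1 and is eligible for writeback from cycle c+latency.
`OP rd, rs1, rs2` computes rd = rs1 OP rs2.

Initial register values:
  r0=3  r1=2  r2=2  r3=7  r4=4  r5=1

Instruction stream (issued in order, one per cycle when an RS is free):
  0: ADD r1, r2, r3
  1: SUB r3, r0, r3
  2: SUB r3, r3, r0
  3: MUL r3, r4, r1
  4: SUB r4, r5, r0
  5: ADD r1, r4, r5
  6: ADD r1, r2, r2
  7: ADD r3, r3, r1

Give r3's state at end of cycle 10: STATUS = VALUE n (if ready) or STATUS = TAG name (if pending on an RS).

  c1: issue ADD r1<-Add1  regs: r0:3,r1:Add1,r2:2,r3:7,r4:4,r5:1
  c2: issue SUB r3<-Add2  regs: r0:3,r1:Add1,r2:2,r3:Add2,r4:4,r5:1
  c3: CDB Add1=9; issue SUB r3<-Add1  regs: r0:3,r1:9,r2:2,r3:Add1,r4:4,r5:1
  c4: CDB Add2=-4; issue MUL r3<-Mul1  regs: r0:3,r1:9,r2:2,r3:Mul1,r4:4,r5:1
  c5: issue SUB r4<-Add2  regs: r0:3,r1:9,r2:2,r3:Mul1,r4:Add2,r5:1
  c6: CDB Add1=-7; issue ADD r1<-Add1  regs: r0:3,r1:Add1,r2:2,r3:Mul1,r4:Add2,r5:1
  c7: CDB Add2=-2; issue ADD r1<-Add2  regs: r0:3,r1:Add2,r2:2,r3:Mul1,r4:-2,r5:1
  c8: CDB Mul1=36; issue ADD r3<-Add3  regs: r0:3,r1:Add2,r2:2,r3:Add3,r4:-2,r5:1
  c9: CDB Add1=-1  regs: r0:3,r1:Add2,r2:2,r3:Add3,r4:-2,r5:1
  c10: CDB Add2=4  regs: r0:3,r1:4,r2:2,r3:Add3,r4:-2,r5:1

STATUS = TAG Add3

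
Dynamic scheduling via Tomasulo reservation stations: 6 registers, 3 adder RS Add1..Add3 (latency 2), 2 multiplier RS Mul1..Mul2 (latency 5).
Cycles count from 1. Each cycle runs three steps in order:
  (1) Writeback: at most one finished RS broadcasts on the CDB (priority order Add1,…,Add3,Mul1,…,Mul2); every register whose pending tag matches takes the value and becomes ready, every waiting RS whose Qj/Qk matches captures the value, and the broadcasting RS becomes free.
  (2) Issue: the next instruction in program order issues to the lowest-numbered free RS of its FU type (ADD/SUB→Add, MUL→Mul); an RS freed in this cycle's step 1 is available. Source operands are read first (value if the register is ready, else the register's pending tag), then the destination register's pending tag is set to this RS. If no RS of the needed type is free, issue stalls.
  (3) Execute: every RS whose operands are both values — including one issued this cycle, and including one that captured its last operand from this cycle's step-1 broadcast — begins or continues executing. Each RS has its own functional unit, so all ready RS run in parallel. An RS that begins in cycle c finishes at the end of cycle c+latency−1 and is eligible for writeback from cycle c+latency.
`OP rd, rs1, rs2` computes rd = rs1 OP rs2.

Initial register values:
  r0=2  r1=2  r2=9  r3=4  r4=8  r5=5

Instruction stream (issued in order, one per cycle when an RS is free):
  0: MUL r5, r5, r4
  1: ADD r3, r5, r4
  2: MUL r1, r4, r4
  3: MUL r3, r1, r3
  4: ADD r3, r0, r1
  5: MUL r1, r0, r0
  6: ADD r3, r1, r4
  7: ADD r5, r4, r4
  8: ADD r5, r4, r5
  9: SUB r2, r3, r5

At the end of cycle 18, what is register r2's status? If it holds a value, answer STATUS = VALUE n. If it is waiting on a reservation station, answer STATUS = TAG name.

cycle 1: issue MUL r5<-Mul1 // r0:2,r1:2,r2:9,r3:4,r4:8,r5:Mul1
cycle 2: issue ADD r3<-Add1 // r0:2,r1:2,r2:9,r3:Add1,r4:8,r5:Mul1
cycle 3: issue MUL r1<-Mul2 // r0:2,r1:Mul2,r2:9,r3:Add1,r4:8,r5:Mul1
cycle 4: stall // r0:2,r1:Mul2,r2:9,r3:Add1,r4:8,r5:Mul1
cycle 5: stall // r0:2,r1:Mul2,r2:9,r3:Add1,r4:8,r5:Mul1
cycle 6: CDB Mul1=40; issue MUL r3<-Mul1 // r0:2,r1:Mul2,r2:9,r3:Mul1,r4:8,r5:40
cycle 7: issue ADD r3<-Add2 // r0:2,r1:Mul2,r2:9,r3:Add2,r4:8,r5:40
cycle 8: CDB Add1=48; stall // r0:2,r1:Mul2,r2:9,r3:Add2,r4:8,r5:40
cycle 9: CDB Mul2=64; issue MUL r1<-Mul2 // r0:2,r1:Mul2,r2:9,r3:Add2,r4:8,r5:40
cycle 10: issue ADD r3<-Add1 // r0:2,r1:Mul2,r2:9,r3:Add1,r4:8,r5:40
cycle 11: CDB Add2=66; issue ADD r5<-Add2 // r0:2,r1:Mul2,r2:9,r3:Add1,r4:8,r5:Add2
cycle 12: issue ADD r5<-Add3 // r0:2,r1:Mul2,r2:9,r3:Add1,r4:8,r5:Add3
cycle 13: CDB Add2=16; issue SUB r2<-Add2 // r0:2,r1:Mul2,r2:Add2,r3:Add1,r4:8,r5:Add3
cycle 14: CDB Mul1=3072 // r0:2,r1:Mul2,r2:Add2,r3:Add1,r4:8,r5:Add3
cycle 15: CDB Add3=24 // r0:2,r1:Mul2,r2:Add2,r3:Add1,r4:8,r5:24
cycle 16: CDB Mul2=4 // r0:2,r1:4,r2:Add2,r3:Add1,r4:8,r5:24
cycle 17: - // r0:2,r1:4,r2:Add2,r3:Add1,r4:8,r5:24
cycle 18: CDB Add1=12 // r0:2,r1:4,r2:Add2,r3:12,r4:8,r5:24

STATUS = TAG Add2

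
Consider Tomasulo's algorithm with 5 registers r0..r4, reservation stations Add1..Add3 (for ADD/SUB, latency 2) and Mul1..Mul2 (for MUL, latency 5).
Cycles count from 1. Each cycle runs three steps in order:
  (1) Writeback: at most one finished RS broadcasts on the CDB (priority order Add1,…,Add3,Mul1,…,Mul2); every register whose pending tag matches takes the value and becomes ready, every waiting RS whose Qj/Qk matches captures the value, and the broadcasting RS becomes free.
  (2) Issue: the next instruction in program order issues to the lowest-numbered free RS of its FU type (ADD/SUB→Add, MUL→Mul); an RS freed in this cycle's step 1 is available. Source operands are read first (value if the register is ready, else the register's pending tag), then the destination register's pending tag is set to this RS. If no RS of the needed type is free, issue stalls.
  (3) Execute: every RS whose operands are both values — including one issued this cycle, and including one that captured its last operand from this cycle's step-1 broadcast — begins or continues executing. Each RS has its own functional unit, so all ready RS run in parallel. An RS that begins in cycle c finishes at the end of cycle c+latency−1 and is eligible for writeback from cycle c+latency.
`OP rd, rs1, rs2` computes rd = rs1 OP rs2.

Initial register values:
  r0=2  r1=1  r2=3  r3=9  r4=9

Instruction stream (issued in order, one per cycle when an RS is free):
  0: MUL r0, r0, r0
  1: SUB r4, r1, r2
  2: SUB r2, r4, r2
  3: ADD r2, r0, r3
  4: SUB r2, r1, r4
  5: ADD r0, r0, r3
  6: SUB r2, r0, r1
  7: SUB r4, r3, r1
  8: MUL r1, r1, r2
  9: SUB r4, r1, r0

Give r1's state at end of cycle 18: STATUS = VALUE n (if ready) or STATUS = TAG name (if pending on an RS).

c1: issue MUL r0<-Mul1 | r0:Mul1,r1:1,r2:3,r3:9,r4:9
c2: issue SUB r4<-Add1 | r0:Mul1,r1:1,r2:3,r3:9,r4:Add1
c3: issue SUB r2<-Add2 | r0:Mul1,r1:1,r2:Add2,r3:9,r4:Add1
c4: CDB Add1=-2; issue ADD r2<-Add1 | r0:Mul1,r1:1,r2:Add1,r3:9,r4:-2
c5: issue SUB r2<-Add3 | r0:Mul1,r1:1,r2:Add3,r3:9,r4:-2
c6: CDB Add2=-5; issue ADD r0<-Add2 | r0:Add2,r1:1,r2:Add3,r3:9,r4:-2
c7: CDB Add3=3; issue SUB r2<-Add3 | r0:Add2,r1:1,r2:Add3,r3:9,r4:-2
c8: CDB Mul1=4; stall | r0:Add2,r1:1,r2:Add3,r3:9,r4:-2
c9: stall | r0:Add2,r1:1,r2:Add3,r3:9,r4:-2
c10: CDB Add1=13; issue SUB r4<-Add1 | r0:Add2,r1:1,r2:Add3,r3:9,r4:Add1
c11: CDB Add2=13; issue MUL r1<-Mul1 | r0:13,r1:Mul1,r2:Add3,r3:9,r4:Add1
c12: CDB Add1=8; issue SUB r4<-Add1 | r0:13,r1:Mul1,r2:Add3,r3:9,r4:Add1
c13: CDB Add3=12 | r0:13,r1:Mul1,r2:12,r3:9,r4:Add1
c14: - | r0:13,r1:Mul1,r2:12,r3:9,r4:Add1
c15: - | r0:13,r1:Mul1,r2:12,r3:9,r4:Add1
c16: - | r0:13,r1:Mul1,r2:12,r3:9,r4:Add1
c17: - | r0:13,r1:Mul1,r2:12,r3:9,r4:Add1
c18: CDB Mul1=12 | r0:13,r1:12,r2:12,r3:9,r4:Add1

STATUS = VALUE 12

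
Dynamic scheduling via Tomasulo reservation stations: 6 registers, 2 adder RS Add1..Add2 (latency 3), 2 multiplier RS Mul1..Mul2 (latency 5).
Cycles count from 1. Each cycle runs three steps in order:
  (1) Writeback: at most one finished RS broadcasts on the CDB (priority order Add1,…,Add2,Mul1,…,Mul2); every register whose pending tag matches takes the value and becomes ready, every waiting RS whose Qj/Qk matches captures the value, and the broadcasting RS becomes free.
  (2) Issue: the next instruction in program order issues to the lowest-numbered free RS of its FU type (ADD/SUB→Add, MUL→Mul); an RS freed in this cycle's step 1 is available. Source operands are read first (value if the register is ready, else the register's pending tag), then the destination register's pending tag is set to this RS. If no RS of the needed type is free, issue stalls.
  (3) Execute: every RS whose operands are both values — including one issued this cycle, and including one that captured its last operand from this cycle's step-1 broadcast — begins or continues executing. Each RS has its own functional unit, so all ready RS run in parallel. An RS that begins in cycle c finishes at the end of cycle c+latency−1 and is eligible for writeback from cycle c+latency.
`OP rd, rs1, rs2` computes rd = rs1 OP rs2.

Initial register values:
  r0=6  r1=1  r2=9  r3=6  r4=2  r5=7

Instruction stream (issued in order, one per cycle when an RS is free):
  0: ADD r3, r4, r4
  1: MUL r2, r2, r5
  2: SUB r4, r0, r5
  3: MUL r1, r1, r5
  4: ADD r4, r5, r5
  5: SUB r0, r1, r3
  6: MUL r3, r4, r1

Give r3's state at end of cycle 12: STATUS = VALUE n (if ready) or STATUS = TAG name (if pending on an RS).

cycle 1: issue ADD r3<-Add1 // r0:6,r1:1,r2:9,r3:Add1,r4:2,r5:7
cycle 2: issue MUL r2<-Mul1 // r0:6,r1:1,r2:Mul1,r3:Add1,r4:2,r5:7
cycle 3: issue SUB r4<-Add2 // r0:6,r1:1,r2:Mul1,r3:Add1,r4:Add2,r5:7
cycle 4: CDB Add1=4; issue MUL r1<-Mul2 // r0:6,r1:Mul2,r2:Mul1,r3:4,r4:Add2,r5:7
cycle 5: issue ADD r4<-Add1 // r0:6,r1:Mul2,r2:Mul1,r3:4,r4:Add1,r5:7
cycle 6: CDB Add2=-1; issue SUB r0<-Add2 // r0:Add2,r1:Mul2,r2:Mul1,r3:4,r4:Add1,r5:7
cycle 7: CDB Mul1=63; issue MUL r3<-Mul1 // r0:Add2,r1:Mul2,r2:63,r3:Mul1,r4:Add1,r5:7
cycle 8: CDB Add1=14 // r0:Add2,r1:Mul2,r2:63,r3:Mul1,r4:14,r5:7
cycle 9: CDB Mul2=7 // r0:Add2,r1:7,r2:63,r3:Mul1,r4:14,r5:7
cycle 10: - // r0:Add2,r1:7,r2:63,r3:Mul1,r4:14,r5:7
cycle 11: - // r0:Add2,r1:7,r2:63,r3:Mul1,r4:14,r5:7
cycle 12: CDB Add2=3 // r0:3,r1:7,r2:63,r3:Mul1,r4:14,r5:7

STATUS = TAG Mul1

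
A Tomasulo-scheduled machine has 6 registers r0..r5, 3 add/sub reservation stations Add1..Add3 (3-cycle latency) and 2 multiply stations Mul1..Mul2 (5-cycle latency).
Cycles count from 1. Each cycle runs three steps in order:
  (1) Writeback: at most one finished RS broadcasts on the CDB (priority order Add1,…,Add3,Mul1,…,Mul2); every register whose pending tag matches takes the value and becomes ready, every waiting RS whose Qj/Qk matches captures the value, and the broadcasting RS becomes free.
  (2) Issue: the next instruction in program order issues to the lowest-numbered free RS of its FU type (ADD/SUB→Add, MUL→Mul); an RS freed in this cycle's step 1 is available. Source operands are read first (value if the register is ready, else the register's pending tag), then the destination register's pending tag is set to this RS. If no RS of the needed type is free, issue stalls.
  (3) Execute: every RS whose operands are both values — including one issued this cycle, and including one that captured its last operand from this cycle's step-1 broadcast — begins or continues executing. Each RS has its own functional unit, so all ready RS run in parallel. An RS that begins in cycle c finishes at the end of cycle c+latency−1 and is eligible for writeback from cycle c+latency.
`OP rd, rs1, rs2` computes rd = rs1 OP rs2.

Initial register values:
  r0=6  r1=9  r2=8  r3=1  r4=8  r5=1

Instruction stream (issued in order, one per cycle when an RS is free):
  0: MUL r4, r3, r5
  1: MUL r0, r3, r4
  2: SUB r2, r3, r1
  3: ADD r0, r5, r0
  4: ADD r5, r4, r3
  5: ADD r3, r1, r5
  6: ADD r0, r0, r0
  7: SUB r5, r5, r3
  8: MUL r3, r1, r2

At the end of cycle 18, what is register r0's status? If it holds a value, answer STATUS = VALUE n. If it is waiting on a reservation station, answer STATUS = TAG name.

STATUS = VALUE 4

  c1: issue MUL r4<-Mul1  regs: r0:6,r1:9,r2:8,r3:1,r4:Mul1,r5:1
  c2: issue MUL r0<-Mul2  regs: r0:Mul2,r1:9,r2:8,r3:1,r4:Mul1,r5:1
  c3: issue SUB r2<-Add1  regs: r0:Mul2,r1:9,r2:Add1,r3:1,r4:Mul1,r5:1
  c4: issue ADD r0<-Add2  regs: r0:Add2,r1:9,r2:Add1,r3:1,r4:Mul1,r5:1
  c5: issue ADD r5<-Add3  regs: r0:Add2,r1:9,r2:Add1,r3:1,r4:Mul1,r5:Add3
  c6: CDB Add1=-8; issue ADD r3<-Add1  regs: r0:Add2,r1:9,r2:-8,r3:Add1,r4:Mul1,r5:Add3
  c7: CDB Mul1=1; stall  regs: r0:Add2,r1:9,r2:-8,r3:Add1,r4:1,r5:Add3
  c8: stall  regs: r0:Add2,r1:9,r2:-8,r3:Add1,r4:1,r5:Add3
  c9: stall  regs: r0:Add2,r1:9,r2:-8,r3:Add1,r4:1,r5:Add3
  c10: CDB Add3=2; issue ADD r0<-Add3  regs: r0:Add3,r1:9,r2:-8,r3:Add1,r4:1,r5:2
  c11: stall  regs: r0:Add3,r1:9,r2:-8,r3:Add1,r4:1,r5:2
  c12: CDB Mul2=1; stall  regs: r0:Add3,r1:9,r2:-8,r3:Add1,r4:1,r5:2
  c13: CDB Add1=11; issue SUB r5<-Add1  regs: r0:Add3,r1:9,r2:-8,r3:11,r4:1,r5:Add1
  c14: issue MUL r3<-Mul1  regs: r0:Add3,r1:9,r2:-8,r3:Mul1,r4:1,r5:Add1
  c15: CDB Add2=2  regs: r0:Add3,r1:9,r2:-8,r3:Mul1,r4:1,r5:Add1
  c16: CDB Add1=-9  regs: r0:Add3,r1:9,r2:-8,r3:Mul1,r4:1,r5:-9
  c17: -  regs: r0:Add3,r1:9,r2:-8,r3:Mul1,r4:1,r5:-9
  c18: CDB Add3=4  regs: r0:4,r1:9,r2:-8,r3:Mul1,r4:1,r5:-9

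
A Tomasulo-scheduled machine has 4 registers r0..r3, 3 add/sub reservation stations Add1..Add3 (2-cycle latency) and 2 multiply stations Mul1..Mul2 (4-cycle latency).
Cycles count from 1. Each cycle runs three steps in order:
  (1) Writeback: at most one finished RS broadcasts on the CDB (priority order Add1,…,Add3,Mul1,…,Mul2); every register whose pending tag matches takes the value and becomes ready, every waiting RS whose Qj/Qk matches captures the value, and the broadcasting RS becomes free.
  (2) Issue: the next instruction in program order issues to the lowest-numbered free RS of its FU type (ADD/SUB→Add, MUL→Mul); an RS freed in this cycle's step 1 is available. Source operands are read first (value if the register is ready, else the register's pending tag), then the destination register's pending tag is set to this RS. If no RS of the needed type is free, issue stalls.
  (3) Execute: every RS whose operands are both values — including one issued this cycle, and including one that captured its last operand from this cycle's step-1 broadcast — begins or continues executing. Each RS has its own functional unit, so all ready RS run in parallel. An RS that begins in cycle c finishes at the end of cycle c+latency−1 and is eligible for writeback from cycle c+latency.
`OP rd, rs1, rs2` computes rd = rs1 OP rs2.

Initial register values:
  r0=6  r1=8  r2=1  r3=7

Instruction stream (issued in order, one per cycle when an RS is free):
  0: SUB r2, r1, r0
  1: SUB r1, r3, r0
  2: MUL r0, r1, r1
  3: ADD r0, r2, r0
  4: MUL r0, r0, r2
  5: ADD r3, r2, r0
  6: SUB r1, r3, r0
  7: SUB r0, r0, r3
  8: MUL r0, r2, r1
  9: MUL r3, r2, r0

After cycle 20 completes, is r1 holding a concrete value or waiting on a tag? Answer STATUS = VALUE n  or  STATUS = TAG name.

c1: issue SUB r2<-Add1 | r0:6,r1:8,r2:Add1,r3:7
c2: issue SUB r1<-Add2 | r0:6,r1:Add2,r2:Add1,r3:7
c3: CDB Add1=2; issue MUL r0<-Mul1 | r0:Mul1,r1:Add2,r2:2,r3:7
c4: CDB Add2=1; issue ADD r0<-Add1 | r0:Add1,r1:1,r2:2,r3:7
c5: issue MUL r0<-Mul2 | r0:Mul2,r1:1,r2:2,r3:7
c6: issue ADD r3<-Add2 | r0:Mul2,r1:1,r2:2,r3:Add2
c7: issue SUB r1<-Add3 | r0:Mul2,r1:Add3,r2:2,r3:Add2
c8: CDB Mul1=1; stall | r0:Mul2,r1:Add3,r2:2,r3:Add2
c9: stall | r0:Mul2,r1:Add3,r2:2,r3:Add2
c10: CDB Add1=3; issue SUB r0<-Add1 | r0:Add1,r1:Add3,r2:2,r3:Add2
c11: issue MUL r0<-Mul1 | r0:Mul1,r1:Add3,r2:2,r3:Add2
c12: stall | r0:Mul1,r1:Add3,r2:2,r3:Add2
c13: stall | r0:Mul1,r1:Add3,r2:2,r3:Add2
c14: CDB Mul2=6; issue MUL r3<-Mul2 | r0:Mul1,r1:Add3,r2:2,r3:Mul2
c15: - | r0:Mul1,r1:Add3,r2:2,r3:Mul2
c16: CDB Add2=8 | r0:Mul1,r1:Add3,r2:2,r3:Mul2
c17: - | r0:Mul1,r1:Add3,r2:2,r3:Mul2
c18: CDB Add1=-2 | r0:Mul1,r1:Add3,r2:2,r3:Mul2
c19: CDB Add3=2 | r0:Mul1,r1:2,r2:2,r3:Mul2
c20: - | r0:Mul1,r1:2,r2:2,r3:Mul2

STATUS = VALUE 2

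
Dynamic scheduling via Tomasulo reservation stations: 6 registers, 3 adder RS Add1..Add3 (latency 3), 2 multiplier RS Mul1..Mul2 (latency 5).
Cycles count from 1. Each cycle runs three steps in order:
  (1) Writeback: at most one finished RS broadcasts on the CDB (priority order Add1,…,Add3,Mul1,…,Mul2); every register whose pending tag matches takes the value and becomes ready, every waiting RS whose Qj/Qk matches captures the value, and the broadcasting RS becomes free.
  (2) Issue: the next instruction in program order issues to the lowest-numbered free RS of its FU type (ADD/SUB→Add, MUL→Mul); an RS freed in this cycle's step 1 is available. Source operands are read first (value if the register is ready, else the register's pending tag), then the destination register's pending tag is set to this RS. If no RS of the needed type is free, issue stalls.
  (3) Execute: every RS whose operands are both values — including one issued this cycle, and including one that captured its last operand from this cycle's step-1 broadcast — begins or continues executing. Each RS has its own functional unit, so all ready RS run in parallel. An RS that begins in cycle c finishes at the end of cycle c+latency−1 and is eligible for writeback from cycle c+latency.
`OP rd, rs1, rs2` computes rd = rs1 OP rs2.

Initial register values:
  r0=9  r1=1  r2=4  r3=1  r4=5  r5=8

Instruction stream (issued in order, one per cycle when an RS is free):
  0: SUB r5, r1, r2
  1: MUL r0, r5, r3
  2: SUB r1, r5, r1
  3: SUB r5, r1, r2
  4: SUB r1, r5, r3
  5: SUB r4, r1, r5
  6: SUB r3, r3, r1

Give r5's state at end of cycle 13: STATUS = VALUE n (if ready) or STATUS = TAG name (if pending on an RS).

STATUS = VALUE -8

cycle 1: issue SUB r5<-Add1 // r0:9,r1:1,r2:4,r3:1,r4:5,r5:Add1
cycle 2: issue MUL r0<-Mul1 // r0:Mul1,r1:1,r2:4,r3:1,r4:5,r5:Add1
cycle 3: issue SUB r1<-Add2 // r0:Mul1,r1:Add2,r2:4,r3:1,r4:5,r5:Add1
cycle 4: CDB Add1=-3; issue SUB r5<-Add1 // r0:Mul1,r1:Add2,r2:4,r3:1,r4:5,r5:Add1
cycle 5: issue SUB r1<-Add3 // r0:Mul1,r1:Add3,r2:4,r3:1,r4:5,r5:Add1
cycle 6: stall // r0:Mul1,r1:Add3,r2:4,r3:1,r4:5,r5:Add1
cycle 7: CDB Add2=-4; issue SUB r4<-Add2 // r0:Mul1,r1:Add3,r2:4,r3:1,r4:Add2,r5:Add1
cycle 8: stall // r0:Mul1,r1:Add3,r2:4,r3:1,r4:Add2,r5:Add1
cycle 9: CDB Mul1=-3; stall // r0:-3,r1:Add3,r2:4,r3:1,r4:Add2,r5:Add1
cycle 10: CDB Add1=-8; issue SUB r3<-Add1 // r0:-3,r1:Add3,r2:4,r3:Add1,r4:Add2,r5:-8
cycle 11: - // r0:-3,r1:Add3,r2:4,r3:Add1,r4:Add2,r5:-8
cycle 12: - // r0:-3,r1:Add3,r2:4,r3:Add1,r4:Add2,r5:-8
cycle 13: CDB Add3=-9 // r0:-3,r1:-9,r2:4,r3:Add1,r4:Add2,r5:-8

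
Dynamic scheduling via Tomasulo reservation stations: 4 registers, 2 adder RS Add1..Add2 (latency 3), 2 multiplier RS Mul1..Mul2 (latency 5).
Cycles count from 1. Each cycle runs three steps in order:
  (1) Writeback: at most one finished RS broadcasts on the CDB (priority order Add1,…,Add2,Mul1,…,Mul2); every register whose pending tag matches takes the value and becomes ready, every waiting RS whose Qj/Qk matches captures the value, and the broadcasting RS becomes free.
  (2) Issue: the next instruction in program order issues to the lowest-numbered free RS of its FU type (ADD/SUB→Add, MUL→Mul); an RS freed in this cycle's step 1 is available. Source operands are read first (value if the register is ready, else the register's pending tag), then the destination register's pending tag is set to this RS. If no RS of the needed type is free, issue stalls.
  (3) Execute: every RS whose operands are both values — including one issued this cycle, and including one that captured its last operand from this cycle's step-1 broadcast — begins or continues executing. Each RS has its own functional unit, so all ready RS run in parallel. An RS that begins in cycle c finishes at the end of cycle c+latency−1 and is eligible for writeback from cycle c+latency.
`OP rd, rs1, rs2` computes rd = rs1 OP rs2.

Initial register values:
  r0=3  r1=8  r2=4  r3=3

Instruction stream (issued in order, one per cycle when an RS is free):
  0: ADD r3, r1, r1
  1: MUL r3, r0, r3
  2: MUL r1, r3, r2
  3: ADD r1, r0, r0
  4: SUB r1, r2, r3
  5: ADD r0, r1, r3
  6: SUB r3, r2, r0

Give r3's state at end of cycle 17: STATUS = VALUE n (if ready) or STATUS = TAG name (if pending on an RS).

cycle 1: issue ADD r3<-Add1 // r0:3,r1:8,r2:4,r3:Add1
cycle 2: issue MUL r3<-Mul1 // r0:3,r1:8,r2:4,r3:Mul1
cycle 3: issue MUL r1<-Mul2 // r0:3,r1:Mul2,r2:4,r3:Mul1
cycle 4: CDB Add1=16; issue ADD r1<-Add1 // r0:3,r1:Add1,r2:4,r3:Mul1
cycle 5: issue SUB r1<-Add2 // r0:3,r1:Add2,r2:4,r3:Mul1
cycle 6: stall // r0:3,r1:Add2,r2:4,r3:Mul1
cycle 7: CDB Add1=6; issue ADD r0<-Add1 // r0:Add1,r1:Add2,r2:4,r3:Mul1
cycle 8: stall // r0:Add1,r1:Add2,r2:4,r3:Mul1
cycle 9: CDB Mul1=48; stall // r0:Add1,r1:Add2,r2:4,r3:48
cycle 10: stall // r0:Add1,r1:Add2,r2:4,r3:48
cycle 11: stall // r0:Add1,r1:Add2,r2:4,r3:48
cycle 12: CDB Add2=-44; issue SUB r3<-Add2 // r0:Add1,r1:-44,r2:4,r3:Add2
cycle 13: - // r0:Add1,r1:-44,r2:4,r3:Add2
cycle 14: CDB Mul2=192 // r0:Add1,r1:-44,r2:4,r3:Add2
cycle 15: CDB Add1=4 // r0:4,r1:-44,r2:4,r3:Add2
cycle 16: - // r0:4,r1:-44,r2:4,r3:Add2
cycle 17: - // r0:4,r1:-44,r2:4,r3:Add2

STATUS = TAG Add2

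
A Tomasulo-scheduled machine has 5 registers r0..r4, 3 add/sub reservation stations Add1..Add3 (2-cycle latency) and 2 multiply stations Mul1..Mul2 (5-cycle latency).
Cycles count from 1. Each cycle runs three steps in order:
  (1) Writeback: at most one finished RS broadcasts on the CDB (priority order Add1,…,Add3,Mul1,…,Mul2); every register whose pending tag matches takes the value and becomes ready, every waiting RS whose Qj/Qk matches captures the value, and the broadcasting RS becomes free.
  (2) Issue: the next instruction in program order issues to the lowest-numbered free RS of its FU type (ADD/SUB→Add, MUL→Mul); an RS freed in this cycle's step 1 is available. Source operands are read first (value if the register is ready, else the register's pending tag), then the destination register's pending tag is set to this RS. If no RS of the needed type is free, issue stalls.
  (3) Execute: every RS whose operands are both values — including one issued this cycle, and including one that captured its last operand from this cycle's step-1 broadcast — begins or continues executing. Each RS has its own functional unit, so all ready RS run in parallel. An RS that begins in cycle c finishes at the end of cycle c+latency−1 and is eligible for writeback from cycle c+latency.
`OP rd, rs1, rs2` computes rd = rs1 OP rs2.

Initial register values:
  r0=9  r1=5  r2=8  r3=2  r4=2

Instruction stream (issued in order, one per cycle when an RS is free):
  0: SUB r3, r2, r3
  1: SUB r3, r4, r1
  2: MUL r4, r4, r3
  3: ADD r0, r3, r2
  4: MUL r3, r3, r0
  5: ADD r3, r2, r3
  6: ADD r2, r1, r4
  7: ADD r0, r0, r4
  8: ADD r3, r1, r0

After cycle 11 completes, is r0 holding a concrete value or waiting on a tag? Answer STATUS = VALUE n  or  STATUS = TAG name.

STATUS = TAG Add3

  c1: issue SUB r3<-Add1  regs: r0:9,r1:5,r2:8,r3:Add1,r4:2
  c2: issue SUB r3<-Add2  regs: r0:9,r1:5,r2:8,r3:Add2,r4:2
  c3: CDB Add1=6; issue MUL r4<-Mul1  regs: r0:9,r1:5,r2:8,r3:Add2,r4:Mul1
  c4: CDB Add2=-3; issue ADD r0<-Add1  regs: r0:Add1,r1:5,r2:8,r3:-3,r4:Mul1
  c5: issue MUL r3<-Mul2  regs: r0:Add1,r1:5,r2:8,r3:Mul2,r4:Mul1
  c6: CDB Add1=5; issue ADD r3<-Add1  regs: r0:5,r1:5,r2:8,r3:Add1,r4:Mul1
  c7: issue ADD r2<-Add2  regs: r0:5,r1:5,r2:Add2,r3:Add1,r4:Mul1
  c8: issue ADD r0<-Add3  regs: r0:Add3,r1:5,r2:Add2,r3:Add1,r4:Mul1
  c9: CDB Mul1=-6; stall  regs: r0:Add3,r1:5,r2:Add2,r3:Add1,r4:-6
  c10: stall  regs: r0:Add3,r1:5,r2:Add2,r3:Add1,r4:-6
  c11: CDB Add2=-1; issue ADD r3<-Add2  regs: r0:Add3,r1:5,r2:-1,r3:Add2,r4:-6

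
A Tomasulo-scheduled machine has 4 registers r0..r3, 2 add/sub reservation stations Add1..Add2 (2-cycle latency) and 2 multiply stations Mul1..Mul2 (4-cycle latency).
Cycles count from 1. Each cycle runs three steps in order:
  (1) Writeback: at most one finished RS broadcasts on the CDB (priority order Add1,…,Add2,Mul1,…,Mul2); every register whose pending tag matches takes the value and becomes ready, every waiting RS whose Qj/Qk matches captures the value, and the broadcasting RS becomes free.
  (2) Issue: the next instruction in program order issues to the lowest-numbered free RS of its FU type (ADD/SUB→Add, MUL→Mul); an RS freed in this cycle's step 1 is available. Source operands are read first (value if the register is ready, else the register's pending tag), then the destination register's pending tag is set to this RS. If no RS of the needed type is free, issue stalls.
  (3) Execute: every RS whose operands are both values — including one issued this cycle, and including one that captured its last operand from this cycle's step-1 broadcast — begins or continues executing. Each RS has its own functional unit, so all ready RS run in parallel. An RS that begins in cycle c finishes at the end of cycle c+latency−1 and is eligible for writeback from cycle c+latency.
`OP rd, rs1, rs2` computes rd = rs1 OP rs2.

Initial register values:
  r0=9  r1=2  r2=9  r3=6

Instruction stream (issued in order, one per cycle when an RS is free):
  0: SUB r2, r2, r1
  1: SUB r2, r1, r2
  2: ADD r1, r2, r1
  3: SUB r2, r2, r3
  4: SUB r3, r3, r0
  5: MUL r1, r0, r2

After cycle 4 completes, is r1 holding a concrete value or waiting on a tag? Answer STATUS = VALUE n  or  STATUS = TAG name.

c1: issue SUB r2<-Add1 | r0:9,r1:2,r2:Add1,r3:6
c2: issue SUB r2<-Add2 | r0:9,r1:2,r2:Add2,r3:6
c3: CDB Add1=7; issue ADD r1<-Add1 | r0:9,r1:Add1,r2:Add2,r3:6
c4: stall | r0:9,r1:Add1,r2:Add2,r3:6

STATUS = TAG Add1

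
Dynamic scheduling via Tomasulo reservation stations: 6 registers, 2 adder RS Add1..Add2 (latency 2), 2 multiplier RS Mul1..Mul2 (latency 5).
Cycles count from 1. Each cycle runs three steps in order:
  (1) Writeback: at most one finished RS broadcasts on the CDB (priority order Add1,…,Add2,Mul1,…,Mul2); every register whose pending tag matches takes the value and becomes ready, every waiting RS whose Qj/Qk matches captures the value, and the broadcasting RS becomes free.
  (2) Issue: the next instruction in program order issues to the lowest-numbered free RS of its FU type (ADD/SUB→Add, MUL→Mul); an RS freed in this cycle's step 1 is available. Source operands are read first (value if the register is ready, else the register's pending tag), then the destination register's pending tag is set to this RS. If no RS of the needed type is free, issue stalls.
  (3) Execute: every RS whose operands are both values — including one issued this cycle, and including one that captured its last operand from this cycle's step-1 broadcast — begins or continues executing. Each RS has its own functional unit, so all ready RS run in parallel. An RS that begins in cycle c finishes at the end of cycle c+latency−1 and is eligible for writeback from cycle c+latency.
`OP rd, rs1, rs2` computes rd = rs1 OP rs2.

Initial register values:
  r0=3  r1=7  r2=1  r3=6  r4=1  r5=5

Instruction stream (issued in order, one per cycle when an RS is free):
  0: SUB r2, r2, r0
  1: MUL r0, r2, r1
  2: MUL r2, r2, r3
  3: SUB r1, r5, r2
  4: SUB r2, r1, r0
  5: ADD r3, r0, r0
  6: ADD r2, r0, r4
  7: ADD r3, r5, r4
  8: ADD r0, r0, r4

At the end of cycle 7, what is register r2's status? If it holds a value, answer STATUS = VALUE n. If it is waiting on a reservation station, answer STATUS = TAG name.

STATUS = TAG Add2

c1: issue SUB r2<-Add1 | r0:3,r1:7,r2:Add1,r3:6,r4:1,r5:5
c2: issue MUL r0<-Mul1 | r0:Mul1,r1:7,r2:Add1,r3:6,r4:1,r5:5
c3: CDB Add1=-2; issue MUL r2<-Mul2 | r0:Mul1,r1:7,r2:Mul2,r3:6,r4:1,r5:5
c4: issue SUB r1<-Add1 | r0:Mul1,r1:Add1,r2:Mul2,r3:6,r4:1,r5:5
c5: issue SUB r2<-Add2 | r0:Mul1,r1:Add1,r2:Add2,r3:6,r4:1,r5:5
c6: stall | r0:Mul1,r1:Add1,r2:Add2,r3:6,r4:1,r5:5
c7: stall | r0:Mul1,r1:Add1,r2:Add2,r3:6,r4:1,r5:5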